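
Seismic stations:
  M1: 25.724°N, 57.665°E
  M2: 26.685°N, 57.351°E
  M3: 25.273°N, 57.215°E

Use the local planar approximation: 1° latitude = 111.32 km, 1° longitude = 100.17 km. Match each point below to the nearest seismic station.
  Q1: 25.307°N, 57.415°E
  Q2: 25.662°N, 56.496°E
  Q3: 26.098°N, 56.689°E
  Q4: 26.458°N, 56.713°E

Q1 at 25.307°N, 57.415°E:
  M1: 52.745 km
  M2: 153.533 km
  M3: 20.388 km
  → nearest: M3 (20.388 km)
Q2 at 25.662°N, 56.496°E:
  M1: 117.302 km
  M2: 142.492 km
  M3: 84.038 km
  → nearest: M3 (84.038 km)
Q3 at 26.098°N, 56.689°E:
  M1: 106.262 km
  M2: 93.098 km
  M3: 105.880 km
  → nearest: M2 (93.098 km)
Q4 at 26.458°N, 56.713°E:
  M1: 125.580 km
  M2: 68.723 km
  M3: 141.174 km
  → nearest: M2 (68.723 km)

Q1→M3; Q2→M3; Q3→M2; Q4→M2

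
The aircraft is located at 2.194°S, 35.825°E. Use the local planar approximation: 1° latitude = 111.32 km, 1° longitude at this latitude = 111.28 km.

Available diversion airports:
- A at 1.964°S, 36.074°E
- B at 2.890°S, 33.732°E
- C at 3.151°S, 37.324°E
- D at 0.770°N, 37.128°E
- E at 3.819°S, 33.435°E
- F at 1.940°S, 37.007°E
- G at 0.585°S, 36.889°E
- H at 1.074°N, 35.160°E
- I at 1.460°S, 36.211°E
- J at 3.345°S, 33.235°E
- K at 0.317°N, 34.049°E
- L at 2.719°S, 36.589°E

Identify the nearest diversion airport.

Distances from 2.194°S, 35.825°E:
A: 37.727 km
B: 245.458 km
C: 197.925 km
D: 360.407 km
E: 321.648 km
F: 134.538 km
G: 214.711 km
H: 371.244 km
I: 92.311 km
J: 315.413 km
K: 342.334 km
L: 103.168 km
Minimum: A at 37.727 km.

A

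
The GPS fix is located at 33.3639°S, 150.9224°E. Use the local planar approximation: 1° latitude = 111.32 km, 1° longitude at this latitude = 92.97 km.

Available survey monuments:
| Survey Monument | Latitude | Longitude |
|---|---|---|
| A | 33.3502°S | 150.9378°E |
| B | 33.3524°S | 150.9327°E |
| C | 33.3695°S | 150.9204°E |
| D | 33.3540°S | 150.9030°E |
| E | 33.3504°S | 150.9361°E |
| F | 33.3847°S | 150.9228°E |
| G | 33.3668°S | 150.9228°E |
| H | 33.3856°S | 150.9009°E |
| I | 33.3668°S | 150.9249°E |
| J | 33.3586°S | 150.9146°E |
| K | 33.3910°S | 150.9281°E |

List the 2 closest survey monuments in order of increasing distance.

G, I

Distances from 33.3639°S, 150.9224°E:
A: 2.0918 km
B: 1.5987 km
C: 0.6505 km
D: 2.1137 km
E: 1.9700 km
F: 2.3158 km
G: 0.3250 km
H: 3.1354 km
I: 0.3978 km
J: 0.9349 km
K: 3.0630 km
Sorted: G (0.3250 km) < I (0.3978 km) < C (0.6505 km) < J (0.9349 km) < …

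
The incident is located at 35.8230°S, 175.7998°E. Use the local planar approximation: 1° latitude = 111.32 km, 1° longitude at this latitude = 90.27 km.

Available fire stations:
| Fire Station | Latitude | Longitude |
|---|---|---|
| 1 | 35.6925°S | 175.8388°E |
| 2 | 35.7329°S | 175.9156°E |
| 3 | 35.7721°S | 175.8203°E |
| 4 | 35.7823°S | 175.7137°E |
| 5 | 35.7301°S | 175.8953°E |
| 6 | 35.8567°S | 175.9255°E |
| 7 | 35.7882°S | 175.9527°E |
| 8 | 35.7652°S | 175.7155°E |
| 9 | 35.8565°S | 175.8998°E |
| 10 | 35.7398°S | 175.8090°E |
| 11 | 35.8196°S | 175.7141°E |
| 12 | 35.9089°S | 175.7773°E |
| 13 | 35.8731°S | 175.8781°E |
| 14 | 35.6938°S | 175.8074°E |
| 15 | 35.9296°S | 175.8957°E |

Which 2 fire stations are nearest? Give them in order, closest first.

3, 11

Distances from 35.8230°S, 175.7998°E:
1: √((0.1305·111.32)² + (0.0390·90.27)²) = √(211.041283 + 12.394131) = 14.9478 km
2: √((0.0901·111.32)² + (0.1158·90.27)²) = √(100.599536 + 109.270770) = 14.4869 km
3: √((0.0509·111.32)² + (0.0205·90.27)²) = √(32.105686 + 3.424480) = 5.9607 km
4: √((0.0407·111.32)² + (-0.0861·90.27)²) = √(20.527460 + 60.407823) = 8.9964 km
5: √((0.0929·111.32)² + (0.0955·90.27)²) = √(106.949270 + 74.317934) = 13.4636 km
6: √((-0.0337·111.32)² + (0.1257·90.27)²) = √(14.073632 + 128.753025) = 11.9510 km
7: √((0.0348·111.32)² + (0.1529·90.27)²) = √(15.007380 + 190.503016) = 14.3356 km
8: √((0.0578·111.32)² + (-0.0843·90.27)²) = √(41.400165 + 57.908462) = 9.9654 km
9: √((-0.0335·111.32)² + (0.1000·90.27)²) = √(13.907082 + 81.486729) = 9.7670 km
10: √((0.0832·111.32)² + (0.0092·90.27)²) = √(85.781384 + 0.689704) = 9.2990 km
11: √((0.0034·111.32)² + (-0.0857·90.27)²) = √(0.143253 + 59.847847) = 7.7454 km
12: √((-0.0859·111.32)² + (-0.0225·90.27)²) = √(91.439264 + 4.125266) = 9.7757 km
13: √((-0.0501·111.32)² + (0.0783·90.27)²) = √(31.104401 + 49.958617) = 9.0035 km
14: √((0.1292·111.32)² + (0.0076·90.27)²) = √(206.857572 + 0.470667) = 14.3989 km
15: √((-0.1066·111.32)² + (0.0959·90.27)²) = √(140.818854 + 74.941796) = 14.6888 km
Sorted: 3 (5.9607 km) < 11 (7.7454 km) < 4 (8.9964 km) < 13 (9.0035 km) < …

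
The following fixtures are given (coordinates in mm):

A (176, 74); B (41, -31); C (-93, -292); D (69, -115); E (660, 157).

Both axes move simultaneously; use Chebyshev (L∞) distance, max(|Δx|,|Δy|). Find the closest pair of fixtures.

B and D

Pairwise distances:
B–D: 84 mm
A–B: 135 mm
C–D: 177 mm
A–D: 189 mm
B–C: 261 mm
A–C: 366 mm
A–E: 484 mm
D–E: 591 mm
B–E: 619 mm
C–E: 753 mm
Closest pair: B–D at 84 mm.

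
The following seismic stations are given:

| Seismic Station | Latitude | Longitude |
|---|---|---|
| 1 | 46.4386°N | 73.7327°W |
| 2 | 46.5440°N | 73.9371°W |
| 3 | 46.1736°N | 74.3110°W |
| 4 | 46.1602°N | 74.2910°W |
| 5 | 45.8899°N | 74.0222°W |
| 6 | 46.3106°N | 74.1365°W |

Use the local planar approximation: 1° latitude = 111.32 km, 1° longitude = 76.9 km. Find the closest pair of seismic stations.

Pairwise distances:
1–2: 19.6146 km
1–3: 53.3660 km
1–4: 52.9503 km
1–5: 65.0119 km
1–6: 34.1654 km
2–3: 50.2681 km
2–4: 50.6561 km
2–5: 73.1079 km
2–6: 30.1695 km
3–4: 2.1426 km
3–5: 38.6085 km
3–6: 20.3140 km
4–5: 36.5058 km
4–6: 20.5298 km
5–6: 47.6500 km
Closest pair: 3–4 at 2.1426 km.

3 and 4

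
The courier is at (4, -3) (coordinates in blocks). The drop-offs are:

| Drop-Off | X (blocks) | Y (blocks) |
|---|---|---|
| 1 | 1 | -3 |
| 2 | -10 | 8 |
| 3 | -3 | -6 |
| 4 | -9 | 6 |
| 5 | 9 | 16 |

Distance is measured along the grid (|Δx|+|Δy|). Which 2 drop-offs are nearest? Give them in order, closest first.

1, 3

Distances from (4, -3):
1: |-3| + |0| = 3 + 0 = 3 blocks
2: |-14| + |11| = 14 + 11 = 25 blocks
3: |-7| + |-3| = 7 + 3 = 10 blocks
4: |-13| + |9| = 13 + 9 = 22 blocks
5: |5| + |19| = 5 + 19 = 24 blocks
Sorted: 1 (3 blocks) < 3 (10 blocks) < 4 (22 blocks) < 5 (24 blocks) < …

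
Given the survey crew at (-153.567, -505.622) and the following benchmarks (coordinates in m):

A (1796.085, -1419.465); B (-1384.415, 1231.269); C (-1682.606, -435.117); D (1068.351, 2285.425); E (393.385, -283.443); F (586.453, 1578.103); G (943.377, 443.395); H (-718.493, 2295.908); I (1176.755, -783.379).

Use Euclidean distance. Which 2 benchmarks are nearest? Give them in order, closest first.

E, I

Distances from (-153.567, -505.622):
A: √((1949.652)² + (-913.843)²) = √(3801142.92110 + 835109.02865) = 2153.196 m
B: √((-1230.848)² + (1736.891)²) = √(1514986.79910 + 3016790.34588) = 2128.797 m
C: √((-1529.039)² + (70.505)²) = √(2337960.26352 + 4970.95502) = 1530.664 m
D: √((1221.918)² + (2791.047)²) = √(1493083.59872 + 7789943.35621) = 3046.806 m
E: √((546.952)² + (222.179)²) = √(299156.49030 + 49363.50804) = 590.356 m
F: √((740.020)² + (2083.725)²) = √(547629.60040 + 4341909.87562) = 2211.230 m
G: √((1096.944)² + (949.017)²) = √(1203286.13914 + 900633.26629) = 1450.489 m
H: √((-564.926)² + (2801.530)²) = √(319141.38548 + 7848570.34090) = 2857.921 m
I: √((1330.322)² + (-277.757)²) = √(1769756.62368 + 77148.95105) = 1359.009 m
Sorted: E (590.356 m) < I (1359.009 m) < G (1450.489 m) < C (1530.664 m) < …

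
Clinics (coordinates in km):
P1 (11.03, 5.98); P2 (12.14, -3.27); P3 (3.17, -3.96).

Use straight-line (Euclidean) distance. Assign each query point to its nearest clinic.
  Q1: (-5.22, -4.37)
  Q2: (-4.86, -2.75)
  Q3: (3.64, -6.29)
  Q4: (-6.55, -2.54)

Q1 at (-5.22, -4.37):
  P1: 19.27 km
  P2: 17.39 km
  P3: 8.40 km
  → nearest: P3 (8.40 km)
Q2 at (-4.86, -2.75):
  P1: 18.13 km
  P2: 17.01 km
  P3: 8.12 km
  → nearest: P3 (8.12 km)
Q3 at (3.64, -6.29):
  P1: 14.32 km
  P2: 9.02 km
  P3: 2.38 km
  → nearest: P3 (2.38 km)
Q4 at (-6.55, -2.54):
  P1: 19.54 km
  P2: 18.70 km
  P3: 9.82 km
  → nearest: P3 (9.82 km)

Q1→P3; Q2→P3; Q3→P3; Q4→P3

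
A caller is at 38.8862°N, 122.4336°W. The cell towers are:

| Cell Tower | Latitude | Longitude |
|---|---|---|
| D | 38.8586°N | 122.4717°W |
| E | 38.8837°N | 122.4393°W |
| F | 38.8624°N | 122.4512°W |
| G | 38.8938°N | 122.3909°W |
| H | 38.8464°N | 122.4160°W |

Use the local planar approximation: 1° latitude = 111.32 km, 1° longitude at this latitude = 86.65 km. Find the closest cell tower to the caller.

Distances from 38.8862°N, 122.4336°W:
D: √((-0.0276·111.32)² + (-0.0381·86.65)²) = √(9.439838 + 10.899011) = 4.5099 km
E: √((-0.0025·111.32)² + (-0.0057·86.65)²) = √(0.077451 + 0.243942) = 0.5669 km
F: √((-0.0238·111.32)² + (-0.0176·86.65)²) = √(7.019405 + 2.325747) = 3.0570 km
G: √((0.0076·111.32)² + (0.0427·86.65)²) = √(0.715770 + 13.689667) = 3.7954 km
H: √((-0.0398·111.32)² + (0.0176·86.65)²) = √(19.629649 + 2.325747) = 4.6857 km
Minimum: E at 0.5669 km.

E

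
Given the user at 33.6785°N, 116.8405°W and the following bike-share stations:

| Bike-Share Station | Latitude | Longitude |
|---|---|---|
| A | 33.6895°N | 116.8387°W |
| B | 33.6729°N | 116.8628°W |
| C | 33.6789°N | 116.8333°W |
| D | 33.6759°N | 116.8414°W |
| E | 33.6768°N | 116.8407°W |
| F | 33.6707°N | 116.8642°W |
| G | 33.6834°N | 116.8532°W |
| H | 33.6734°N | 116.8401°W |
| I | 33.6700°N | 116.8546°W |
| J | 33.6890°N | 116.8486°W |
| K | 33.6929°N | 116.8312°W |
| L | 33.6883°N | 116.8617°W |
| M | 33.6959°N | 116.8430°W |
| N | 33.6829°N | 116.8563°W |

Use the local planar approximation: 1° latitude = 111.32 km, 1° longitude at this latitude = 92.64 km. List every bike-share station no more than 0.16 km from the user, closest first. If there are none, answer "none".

Distances from 33.6785°N, 116.8405°W:
A: 1.2358 km
B: 2.1579 km
C: 0.6685 km
D: 0.3012 km
E: 0.1901 km
F: 2.3610 km
G: 1.2968 km
H: 0.5689 km
I: 1.6129 km
J: 1.3890 km
K: 1.8199 km
L: 2.2466 km
M: 1.9508 km
N: 1.5435 km
Threshold 0.16 km: none within range.

none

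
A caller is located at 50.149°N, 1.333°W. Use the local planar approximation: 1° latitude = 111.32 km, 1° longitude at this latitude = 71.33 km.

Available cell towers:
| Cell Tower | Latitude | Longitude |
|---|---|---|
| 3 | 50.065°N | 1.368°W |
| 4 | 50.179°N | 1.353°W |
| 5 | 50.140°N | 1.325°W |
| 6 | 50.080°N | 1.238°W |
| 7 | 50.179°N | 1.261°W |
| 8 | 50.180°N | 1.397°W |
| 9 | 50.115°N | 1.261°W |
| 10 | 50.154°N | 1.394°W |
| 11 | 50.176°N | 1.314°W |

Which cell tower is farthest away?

Distances from 50.149°N, 1.333°W:
3: 9.678 km
4: 3.632 km
5: 1.153 km
6: 10.243 km
7: 6.126 km
8: 5.723 km
9: 6.380 km
10: 4.387 km
11: 3.297 km
Maximum: 6 at 10.243 km.

6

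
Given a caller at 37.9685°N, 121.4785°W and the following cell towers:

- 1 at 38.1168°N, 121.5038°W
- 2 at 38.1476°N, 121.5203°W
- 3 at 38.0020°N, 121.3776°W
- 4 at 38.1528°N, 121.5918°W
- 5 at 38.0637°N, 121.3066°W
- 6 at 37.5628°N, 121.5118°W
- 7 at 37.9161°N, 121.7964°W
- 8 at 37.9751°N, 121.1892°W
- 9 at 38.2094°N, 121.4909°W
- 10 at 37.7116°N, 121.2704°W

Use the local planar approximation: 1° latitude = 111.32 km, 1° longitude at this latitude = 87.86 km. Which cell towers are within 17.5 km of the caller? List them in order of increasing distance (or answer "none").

Distances from 37.9685°N, 121.4785°W:
1: √((0.1483·111.32)² + (-0.0253·87.86)²) = √(272.539025 + 4.941098) = 16.6577 km
2: √((0.1791·111.32)² + (-0.0418·87.86)²) = √(397.500397 + 13.487609) = 20.2728 km
3: √((0.0335·111.32)² + (0.1009·87.86)²) = √(13.907082 + 78.589537) = 9.6175 km
4: √((0.1843·111.32)² + (-0.1133·87.86)²) = √(420.917581 + 99.092827) = 22.8037 km
5: √((0.0952·111.32)² + (0.1719·87.86)²) = √(112.310482 + 228.104657) = 18.4503 km
6: √((-0.4057·111.32)² + (-0.0333·87.86)²) = √(2039.653574 + 8.559943) = 45.2572 km
7: √((-0.0524·111.32)² + (-0.3179·87.86)²) = √(34.025849 + 780.123667) = 28.5333 km
8: √((0.0066·111.32)² + (0.2893·87.86)²) = √(0.539802 + 646.069539) = 25.4285 km
9: √((0.2409·111.32)² + (-0.0124·87.86)²) = √(719.150845 + 1.186932) = 26.8391 km
10: √((-0.2569·111.32)² + (0.2081·87.86)²) = √(817.851781 + 334.292442) = 33.9433 km
Threshold 17.5 km: 3 (9.6175 km), 1 (16.6577 km) are within range.

3, 1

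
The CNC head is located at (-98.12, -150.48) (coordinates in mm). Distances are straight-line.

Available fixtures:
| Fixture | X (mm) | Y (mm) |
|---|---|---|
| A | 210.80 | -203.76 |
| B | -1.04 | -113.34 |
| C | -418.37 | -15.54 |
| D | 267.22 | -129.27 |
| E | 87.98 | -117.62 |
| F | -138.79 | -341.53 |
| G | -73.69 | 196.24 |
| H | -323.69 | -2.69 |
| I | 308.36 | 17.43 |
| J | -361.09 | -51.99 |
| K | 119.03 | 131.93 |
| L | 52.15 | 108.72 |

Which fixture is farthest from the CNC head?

I

Distances from (-98.12, -150.48):
A: √((308.92)² + (-53.28)²) = √(95431.5664 + 2838.7584) = 313.48 mm
B: √((97.08)² + (37.14)²) = √(9424.5264 + 1379.3796) = 103.94 mm
C: √((-320.25)² + (134.94)²) = √(102560.0625 + 18208.8036) = 347.52 mm
D: √((365.34)² + (21.21)²) = √(133473.3156 + 449.8641) = 365.96 mm
E: √((186.10)² + (32.86)²) = √(34633.2100 + 1079.7796) = 188.98 mm
F: √((-40.67)² + (-191.05)²) = √(1654.0489 + 36500.1025) = 195.33 mm
G: √((24.43)² + (346.72)²) = √(596.8249 + 120214.7584) = 347.58 mm
H: √((-225.57)² + (147.79)²) = √(50881.8249 + 21841.8841) = 269.67 mm
I: √((406.48)² + (167.91)²) = √(165225.9904 + 28193.7681) = 439.80 mm
J: √((-262.97)² + (98.49)²) = √(69153.2209 + 9700.2801) = 280.81 mm
K: √((217.15)² + (282.41)²) = √(47154.1225 + 79755.4081) = 356.24 mm
L: √((150.27)² + (259.20)²) = √(22581.0729 + 67184.6400) = 299.61 mm
Maximum: I at 439.80 mm.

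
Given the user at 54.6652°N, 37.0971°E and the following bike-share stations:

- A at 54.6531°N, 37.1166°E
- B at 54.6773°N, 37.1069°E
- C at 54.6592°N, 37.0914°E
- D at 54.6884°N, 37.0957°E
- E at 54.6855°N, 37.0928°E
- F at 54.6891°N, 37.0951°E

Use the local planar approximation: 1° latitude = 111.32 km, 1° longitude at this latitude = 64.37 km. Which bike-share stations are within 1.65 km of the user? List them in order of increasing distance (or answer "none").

C, B

Distances from 54.6652°N, 37.0971°E:
A: √((-0.0121·111.32)² + (0.0195·64.37)²) = √(1.814334 + 1.575565) = 1.8412 km
B: √((0.0121·111.32)² + (0.0098·64.37)²) = √(1.814334 + 0.397941) = 1.4874 km
C: √((-0.0060·111.32)² + (-0.0057·64.37)²) = √(0.446117 + 0.134622) = 0.7621 km
D: √((0.0232·111.32)² + (-0.0014·64.37)²) = √(6.669947 + 0.008121) = 2.5842 km
E: √((0.0203·111.32)² + (-0.0043·64.37)²) = √(5.106678 + 0.076613) = 2.2767 km
F: √((0.0239·111.32)² + (-0.0020·64.37)²) = √(7.078516 + 0.016574) = 2.6637 km
Threshold 1.65 km: C (0.7621 km), B (1.4874 km) are within range.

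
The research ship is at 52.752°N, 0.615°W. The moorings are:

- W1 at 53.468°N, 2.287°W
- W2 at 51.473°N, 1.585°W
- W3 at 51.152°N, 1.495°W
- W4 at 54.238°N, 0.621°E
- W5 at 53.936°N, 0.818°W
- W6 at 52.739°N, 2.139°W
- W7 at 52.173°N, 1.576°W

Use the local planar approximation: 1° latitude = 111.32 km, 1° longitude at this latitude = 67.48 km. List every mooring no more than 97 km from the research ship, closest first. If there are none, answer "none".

W7

Distances from 52.752°N, 0.615°W:
W1: √((0.716·111.32)² + (-1.672·67.48)²) = √(6352.90615 + 12729.83264) = 138.140 km
W2: √((-1.279·111.32)² + (-0.970·67.48)²) = √(20271.57462 + 4284.43557) = 156.704 km
W3: √((-1.600·111.32)² + (-0.880·67.48)²) = √(31723.88454 + 3526.26943) = 187.750 km
W4: √((1.486·111.32)² + (1.236·67.48)²) = √(27364.27928 + 6956.44073) = 185.259 km
W5: √((1.184·111.32)² + (-0.203·67.48)²) = √(17371.99918 + 187.64726) = 132.513 km
W6: √((-0.013·111.32)² + (-1.524·67.48)²) = √(2.09427 + 10575.96687) = 102.850 km
W7: √((-0.579·111.32)² + (-0.961·67.48)²) = √(4154.35421 + 4205.29942) = 91.431 km
Threshold 97 km: W7 (91.431 km) is within range.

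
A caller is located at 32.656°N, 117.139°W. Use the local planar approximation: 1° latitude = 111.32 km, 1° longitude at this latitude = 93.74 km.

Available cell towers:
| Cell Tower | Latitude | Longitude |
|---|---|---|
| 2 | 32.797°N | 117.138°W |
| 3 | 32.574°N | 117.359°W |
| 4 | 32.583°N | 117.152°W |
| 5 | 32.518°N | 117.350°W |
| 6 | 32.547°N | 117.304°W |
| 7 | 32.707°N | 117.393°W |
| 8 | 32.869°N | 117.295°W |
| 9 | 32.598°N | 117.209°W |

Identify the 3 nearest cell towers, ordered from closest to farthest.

4, 9, 2

Distances from 32.656°N, 117.139°W:
2: 15.696 km
3: 22.553 km
4: 8.217 km
5: 25.044 km
6: 19.659 km
7: 24.477 km
8: 27.858 km
9: 9.206 km
Sorted: 4 (8.217 km) < 9 (9.206 km) < 2 (15.696 km) < 6 (19.659 km) < 3 (22.553 km) < …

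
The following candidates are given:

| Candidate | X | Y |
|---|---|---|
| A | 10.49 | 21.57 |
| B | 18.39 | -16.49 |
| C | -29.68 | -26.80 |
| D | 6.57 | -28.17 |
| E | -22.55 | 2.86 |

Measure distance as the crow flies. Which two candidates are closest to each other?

B and D

Pairwise distances:
A–B: 38.87
A–C: 62.88
A–D: 49.89
A–E: 37.97
B–C: 49.16
B–D: 16.62
B–E: 45.28
C–D: 36.28
C–E: 30.50
D–E: 42.55
Closest pair: B–D at 16.62.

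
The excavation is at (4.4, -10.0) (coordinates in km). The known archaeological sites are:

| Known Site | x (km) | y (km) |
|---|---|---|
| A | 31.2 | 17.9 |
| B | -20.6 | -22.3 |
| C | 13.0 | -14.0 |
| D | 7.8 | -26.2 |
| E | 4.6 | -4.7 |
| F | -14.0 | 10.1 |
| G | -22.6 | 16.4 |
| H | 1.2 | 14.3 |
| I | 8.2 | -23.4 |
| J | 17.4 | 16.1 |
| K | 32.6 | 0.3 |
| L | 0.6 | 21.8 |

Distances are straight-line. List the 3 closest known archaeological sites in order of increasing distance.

Distances from (4.4, -10.0):
A: 38.7 km
B: 27.9 km
C: 9.5 km
D: 16.6 km
E: 5.3 km
F: 27.3 km
G: 37.8 km
H: 24.5 km
I: 13.9 km
J: 29.2 km
K: 30.0 km
L: 32.0 km
Sorted: E (5.3 km) < C (9.5 km) < I (13.9 km) < D (16.6 km) < H (24.5 km) < …

E, C, I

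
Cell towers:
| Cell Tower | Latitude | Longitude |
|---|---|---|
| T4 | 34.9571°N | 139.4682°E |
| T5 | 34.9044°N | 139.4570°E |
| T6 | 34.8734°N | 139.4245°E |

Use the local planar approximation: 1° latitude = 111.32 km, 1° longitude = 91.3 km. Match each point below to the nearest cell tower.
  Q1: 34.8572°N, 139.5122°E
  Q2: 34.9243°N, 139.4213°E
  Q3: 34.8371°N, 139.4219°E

Q1 at 34.8572°N, 139.5122°E:
  T4: 11.8242 km
  T5: 7.2806 km
  T6: 8.2076 km
  → nearest: T5 (7.2806 km)
Q2 at 34.9243°N, 139.4213°E:
  T4: 5.6274 km
  T5: 3.9410 km
  T6: 5.6737 km
  → nearest: T5 (3.9410 km)
Q3 at 34.8371°N, 139.4219°E:
  T4: 14.0113 km
  T5: 8.1485 km
  T6: 4.0479 km
  → nearest: T6 (4.0479 km)

Q1→T5; Q2→T5; Q3→T6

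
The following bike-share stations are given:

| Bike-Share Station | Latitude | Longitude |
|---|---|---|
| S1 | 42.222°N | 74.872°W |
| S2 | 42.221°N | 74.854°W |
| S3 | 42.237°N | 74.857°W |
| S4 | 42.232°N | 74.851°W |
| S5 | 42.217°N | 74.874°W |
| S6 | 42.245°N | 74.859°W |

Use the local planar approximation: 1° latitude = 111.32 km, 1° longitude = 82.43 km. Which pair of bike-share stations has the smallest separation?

S1 and S5

Pairwise distances:
S1–S2: √((-0.001·111.32)² + (0.018·82.43)²) = √(0.01239 + 2.20148) = 1.488 km
S1–S3: √((0.015·111.32)² + (0.015·82.43)²) = √(2.78823 + 1.52881) = 2.078 km
S1–S4: √((0.010·111.32)² + (0.021·82.43)²) = √(1.23921 + 2.99646) = 2.058 km
S1–S5: √((-0.005·111.32)² + (-0.002·82.43)²) = √(0.30980 + 0.02718) = 0.581 km
S1–S6: √((0.023·111.32)² + (0.013·82.43)²) = √(6.55544 + 1.14831) = 2.776 km
S2–S3: √((0.016·111.32)² + (-0.003·82.43)²) = √(3.17239 + 0.06115) = 1.798 km
S2–S4: √((0.011·111.32)² + (0.003·82.43)²) = √(1.49945 + 0.06115) = 1.249 km
S2–S5: √((-0.004·111.32)² + (-0.020·82.43)²) = √(0.19827 + 2.71788) = 1.708 km
S2–S6: √((0.024·111.32)² + (-0.005·82.43)²) = √(7.13787 + 0.16987) = 2.703 km
S3–S4: √((-0.005·111.32)² + (0.006·82.43)²) = √(0.30980 + 0.24461) = 0.745 km
S3–S5: √((-0.020·111.32)² + (-0.017·82.43)²) = √(4.95686 + 1.96367) = 2.631 km
S3–S6: √((0.008·111.32)² + (-0.002·82.43)²) = √(0.79310 + 0.02718) = 0.906 km
S4–S5: √((-0.015·111.32)² + (-0.023·82.43)²) = √(2.78823 + 3.59440) = 2.526 km
S4–S6: √((0.013·111.32)² + (-0.008·82.43)²) = √(2.09427 + 0.43486) = 1.590 km
S5–S6: √((0.028·111.32)² + (0.015·82.43)²) = √(9.71544 + 1.52881) = 3.353 km
Closest pair: S1–S5 at 0.581 km.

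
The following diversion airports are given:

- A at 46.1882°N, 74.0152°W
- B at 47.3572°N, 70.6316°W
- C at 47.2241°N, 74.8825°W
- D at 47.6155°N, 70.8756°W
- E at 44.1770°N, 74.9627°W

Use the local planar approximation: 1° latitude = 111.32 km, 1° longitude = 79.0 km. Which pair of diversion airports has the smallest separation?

B and D

Pairwise distances:
A–B: 297.2983 km
A–C: 134.1358 km
A–D: 294.5559 km
A–E: 236.0682 km
B–C: 336.1478 km
B–D: 34.6173 km
B–E: 492.3428 km
C–D: 319.5297 km
C–E: 339.2623 km
D–E: 500.7673 km
Closest pair: B–D at 34.6173 km.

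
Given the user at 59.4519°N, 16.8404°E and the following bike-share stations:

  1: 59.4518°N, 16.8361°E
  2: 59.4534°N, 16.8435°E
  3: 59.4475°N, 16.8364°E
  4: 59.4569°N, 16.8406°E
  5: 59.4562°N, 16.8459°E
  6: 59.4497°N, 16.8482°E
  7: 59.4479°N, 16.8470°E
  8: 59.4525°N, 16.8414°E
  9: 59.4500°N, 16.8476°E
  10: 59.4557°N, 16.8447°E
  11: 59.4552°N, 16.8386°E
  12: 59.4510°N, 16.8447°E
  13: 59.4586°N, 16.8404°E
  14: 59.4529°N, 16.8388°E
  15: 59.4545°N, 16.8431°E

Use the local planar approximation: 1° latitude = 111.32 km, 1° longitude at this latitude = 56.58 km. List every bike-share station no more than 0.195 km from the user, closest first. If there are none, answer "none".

Distances from 59.4519°N, 16.8404°E:
1: √((-0.0001·111.32)² + (-0.0043·56.58)²) = √(0.000124 + 0.059192) = 0.2435 km
2: √((0.0015·111.32)² + (0.0031·56.58)²) = √(0.027882 + 0.030764) = 0.2422 km
3: √((-0.0044·111.32)² + (-0.0040·56.58)²) = √(0.239912 + 0.051221) = 0.5396 km
4: √((0.0050·111.32)² + (0.0002·56.58)²) = √(0.309804 + 0.000128) = 0.5567 km
5: √((0.0043·111.32)² + (0.0055·56.58)²) = √(0.229131 + 0.096839) = 0.5709 km
6: √((-0.0022·111.32)² + (0.0078·56.58)²) = √(0.059978 + 0.194767) = 0.5047 km
7: √((-0.0040·111.32)² + (0.0066·56.58)²) = √(0.198274 + 0.139448) = 0.5811 km
8: √((0.0006·111.32)² + (0.0010·56.58)²) = √(0.004461 + 0.003201) = 0.0875 km
9: √((-0.0019·111.32)² + (0.0072·56.58)²) = √(0.044736 + 0.165955) = 0.4590 km
10: √((0.0038·111.32)² + (0.0043·56.58)²) = √(0.178943 + 0.059192) = 0.4880 km
11: √((0.0033·111.32)² + (-0.0018·56.58)²) = √(0.134950 + 0.010372) = 0.3812 km
12: √((-0.0009·111.32)² + (0.0043·56.58)²) = √(0.010038 + 0.059192) = 0.2631 km
13: √((0.0067·111.32)² + (0.0000·56.58)²) = √(0.556283 + 0.000000) = 0.7458 km
14: √((0.0010·111.32)² + (-0.0016·56.58)²) = √(0.012392 + 0.008195) = 0.1435 km
15: √((0.0026·111.32)² + (0.0027·56.58)²) = √(0.083771 + 0.023337) = 0.3273 km
Threshold 0.195 km: 8 (0.0875 km), 14 (0.1435 km) are within range.

8, 14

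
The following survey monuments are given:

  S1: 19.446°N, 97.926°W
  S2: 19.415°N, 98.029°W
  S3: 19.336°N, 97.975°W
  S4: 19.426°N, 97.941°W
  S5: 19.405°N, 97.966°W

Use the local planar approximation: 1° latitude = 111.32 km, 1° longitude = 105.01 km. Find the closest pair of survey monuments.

S1 and S4

Pairwise distances:
S1–S2: 11.353 km
S1–S3: 13.282 km
S1–S4: 2.727 km
S1–S5: 6.203 km
S2–S3: 10.464 km
S2–S4: 9.322 km
S2–S5: 6.709 km
S3–S4: 10.636 km
S3–S5: 7.739 km
S4–S5: 3.515 km
Closest pair: S1–S4 at 2.727 km.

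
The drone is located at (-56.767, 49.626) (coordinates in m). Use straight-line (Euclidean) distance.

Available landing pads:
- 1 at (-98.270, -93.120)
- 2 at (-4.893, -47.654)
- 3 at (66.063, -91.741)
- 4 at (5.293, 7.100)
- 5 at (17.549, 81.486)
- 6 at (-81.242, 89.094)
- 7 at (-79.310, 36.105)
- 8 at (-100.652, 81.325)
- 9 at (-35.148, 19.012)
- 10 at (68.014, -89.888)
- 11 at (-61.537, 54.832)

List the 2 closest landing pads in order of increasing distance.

11, 7

Distances from (-56.767, 49.626):
1: √((-41.503)² + (-142.746)²) = √(1722.49901 + 20376.42052) = 148.657 m
2: √((51.874)² + (-97.280)²) = √(2690.91188 + 9463.39840) = 110.247 m
3: √((122.830)² + (-141.367)²) = √(15087.20890 + 19984.62869) = 187.275 m
4: √((62.060)² + (-42.526)²) = √(3851.44360 + 1808.46068) = 75.232 m
5: √((74.316)² + (31.860)²) = √(5522.86786 + 1015.05960) = 80.857 m
6: √((-24.475)² + (39.468)²) = √(599.02563 + 1557.72302) = 46.441 m
7: √((-22.543)² + (-13.521)²) = √(508.18685 + 182.81744) = 26.287 m
8: √((-43.885)² + (31.699)²) = √(1925.89322 + 1004.82660) = 54.136 m
9: √((21.619)² + (-30.614)²) = √(467.38116 + 937.21700) = 37.478 m
10: √((124.781)² + (-139.514)²) = √(15570.29796 + 19464.15620) = 187.175 m
11: √((-4.770)² + (5.206)²) = √(22.75290 + 27.10244) = 7.061 m
Sorted: 11 (7.061 m) < 7 (26.287 m) < 9 (37.478 m) < 6 (46.441 m) < …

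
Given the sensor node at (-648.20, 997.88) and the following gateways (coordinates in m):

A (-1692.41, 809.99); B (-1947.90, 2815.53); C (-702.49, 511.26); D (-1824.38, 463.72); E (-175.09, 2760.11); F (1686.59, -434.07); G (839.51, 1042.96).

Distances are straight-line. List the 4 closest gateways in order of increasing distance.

C, A, D, G

Distances from (-648.20, 997.88):
A: 1060.98 m
B: 2234.52 m
C: 489.64 m
D: 1291.79 m
E: 1824.63 m
F: 2738.93 m
G: 1488.39 m
Sorted: C (489.64 m) < A (1060.98 m) < D (1291.79 m) < G (1488.39 m) < E (1824.63 m) < B (2234.52 m) < …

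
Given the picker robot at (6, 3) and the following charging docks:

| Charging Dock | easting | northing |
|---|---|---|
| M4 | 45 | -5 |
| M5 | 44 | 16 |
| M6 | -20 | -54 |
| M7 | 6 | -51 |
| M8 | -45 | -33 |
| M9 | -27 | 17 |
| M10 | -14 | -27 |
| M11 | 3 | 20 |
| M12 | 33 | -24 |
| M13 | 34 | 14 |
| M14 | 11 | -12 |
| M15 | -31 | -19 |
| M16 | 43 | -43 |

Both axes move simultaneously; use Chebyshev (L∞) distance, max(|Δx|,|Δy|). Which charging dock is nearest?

Distances from (6, 3):
M4: 39
M5: 38
M6: 57
M7: 54
M8: 51
M9: 33
M10: 30
M11: 17
M12: 27
M13: 28
M14: 15
M15: 37
M16: 46
Minimum: M14 at 15.

M14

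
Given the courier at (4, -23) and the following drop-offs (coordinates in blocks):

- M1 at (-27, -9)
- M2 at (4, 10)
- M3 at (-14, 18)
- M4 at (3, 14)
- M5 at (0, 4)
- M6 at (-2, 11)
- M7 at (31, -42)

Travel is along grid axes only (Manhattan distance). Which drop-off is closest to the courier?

Distances from (4, -23):
M1: |-31| + |14| = 31 + 14 = 45 blocks
M2: |0| + |33| = 0 + 33 = 33 blocks
M3: |-18| + |41| = 18 + 41 = 59 blocks
M4: |-1| + |37| = 1 + 37 = 38 blocks
M5: |-4| + |27| = 4 + 27 = 31 blocks
M6: |-6| + |34| = 6 + 34 = 40 blocks
M7: |27| + |-19| = 27 + 19 = 46 blocks
Minimum: M5 at 31 blocks.

M5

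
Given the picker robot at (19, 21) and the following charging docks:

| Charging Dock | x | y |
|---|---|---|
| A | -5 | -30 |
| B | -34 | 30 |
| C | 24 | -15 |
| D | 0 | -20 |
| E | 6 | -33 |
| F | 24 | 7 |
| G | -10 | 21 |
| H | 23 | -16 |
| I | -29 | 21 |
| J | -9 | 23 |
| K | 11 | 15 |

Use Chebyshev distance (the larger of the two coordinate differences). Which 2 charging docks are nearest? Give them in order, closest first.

Distances from (19, 21):
A: max(|-24|, |-51|) = 51
B: max(|-53|, |9|) = 53
C: max(|5|, |-36|) = 36
D: max(|-19|, |-41|) = 41
E: max(|-13|, |-54|) = 54
F: max(|5|, |-14|) = 14
G: max(|-29|, |0|) = 29
H: max(|4|, |-37|) = 37
I: max(|-48|, |0|) = 48
J: max(|-28|, |2|) = 28
K: max(|-8|, |-6|) = 8
Sorted: K (8) < F (14) < J (28) < G (29) < …

K, F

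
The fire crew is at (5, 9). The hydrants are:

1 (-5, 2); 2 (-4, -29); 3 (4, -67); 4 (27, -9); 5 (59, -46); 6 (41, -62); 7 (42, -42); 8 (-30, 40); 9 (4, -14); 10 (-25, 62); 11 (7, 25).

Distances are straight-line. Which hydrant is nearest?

1

Distances from (5, 9):
1: √((-10)² + (-7)²) = √(100.000 + 49.000) = 12.2
2: √((-9)² + (-38)²) = √(81.000 + 1444.000) = 39.1
3: √((-1)² + (-76)²) = √(1.000 + 5776.000) = 76.0
4: √((22)² + (-18)²) = √(484.000 + 324.000) = 28.4
5: √((54)² + (-55)²) = √(2916.000 + 3025.000) = 77.1
6: √((36)² + (-71)²) = √(1296.000 + 5041.000) = 79.6
7: √((37)² + (-51)²) = √(1369.000 + 2601.000) = 63.0
8: √((-35)² + (31)²) = √(1225.000 + 961.000) = 46.8
9: √((-1)² + (-23)²) = √(1.000 + 529.000) = 23.0
10: √((-30)² + (53)²) = √(900.000 + 2809.000) = 60.9
11: √((2)² + (16)²) = √(4.000 + 256.000) = 16.1
Minimum: 1 at 12.2.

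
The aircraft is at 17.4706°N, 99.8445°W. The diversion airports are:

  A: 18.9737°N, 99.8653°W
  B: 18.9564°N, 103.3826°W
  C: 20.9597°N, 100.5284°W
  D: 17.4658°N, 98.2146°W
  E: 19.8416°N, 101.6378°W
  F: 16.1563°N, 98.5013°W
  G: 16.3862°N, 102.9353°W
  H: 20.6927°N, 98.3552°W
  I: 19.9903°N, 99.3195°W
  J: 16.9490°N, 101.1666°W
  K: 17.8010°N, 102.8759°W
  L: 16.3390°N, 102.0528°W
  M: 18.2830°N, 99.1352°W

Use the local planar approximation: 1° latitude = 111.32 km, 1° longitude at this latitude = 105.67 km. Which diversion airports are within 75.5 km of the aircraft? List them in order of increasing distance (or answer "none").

Distances from 17.4706°N, 99.8445°W:
A: 167.3395 km
B: 408.8233 km
C: 395.0725 km
D: 172.2324 km
E: 324.9210 km
F: 203.8426 km
G: 348.1996 km
H: 391.6899 km
I: 285.9266 km
J: 151.2922 km
K: 322.4327 km
L: 265.1812 km
M: 117.4585 km
Threshold 75.5 km: none within range.

none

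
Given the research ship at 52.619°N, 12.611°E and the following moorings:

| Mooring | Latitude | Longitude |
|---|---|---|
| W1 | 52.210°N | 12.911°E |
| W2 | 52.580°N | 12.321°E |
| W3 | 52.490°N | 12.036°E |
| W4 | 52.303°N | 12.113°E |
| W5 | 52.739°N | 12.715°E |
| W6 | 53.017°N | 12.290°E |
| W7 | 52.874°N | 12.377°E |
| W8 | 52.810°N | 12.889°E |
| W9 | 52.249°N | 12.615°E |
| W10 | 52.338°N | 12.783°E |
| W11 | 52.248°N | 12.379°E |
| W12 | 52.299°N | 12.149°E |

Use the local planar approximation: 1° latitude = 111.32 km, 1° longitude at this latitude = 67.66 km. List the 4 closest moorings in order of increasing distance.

Distances from 52.619°N, 12.611°E:
W1: 49.850 km
W2: 20.096 km
W3: 41.470 km
W4: 48.711 km
W5: 15.098 km
W6: 49.342 km
W7: 32.503 km
W8: 28.388 km
W9: 41.189 km
W10: 33.376 km
W11: 44.182 km
W12: 47.393 km
Sorted: W5 (15.098 km) < W2 (20.096 km) < W8 (28.388 km) < W7 (32.503 km) < W10 (33.376 km) < W9 (41.189 km) < …

W5, W2, W8, W7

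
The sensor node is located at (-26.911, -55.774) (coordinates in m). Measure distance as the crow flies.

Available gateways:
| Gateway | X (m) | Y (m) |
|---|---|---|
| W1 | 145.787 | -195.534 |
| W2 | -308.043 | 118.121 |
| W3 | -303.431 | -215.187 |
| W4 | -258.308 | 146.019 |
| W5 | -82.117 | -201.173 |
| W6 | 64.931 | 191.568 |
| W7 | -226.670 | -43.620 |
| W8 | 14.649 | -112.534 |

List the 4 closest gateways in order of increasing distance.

W8, W5, W7, W1

Distances from (-26.911, -55.774):
W1: 222.165 m
W2: 330.567 m
W3: 319.180 m
W4: 307.026 m
W5: 155.527 m
W6: 263.843 m
W7: 200.128 m
W8: 70.349 m
Sorted: W8 (70.349 m) < W5 (155.527 m) < W7 (200.128 m) < W1 (222.165 m) < W6 (263.843 m) < W4 (307.026 m) < …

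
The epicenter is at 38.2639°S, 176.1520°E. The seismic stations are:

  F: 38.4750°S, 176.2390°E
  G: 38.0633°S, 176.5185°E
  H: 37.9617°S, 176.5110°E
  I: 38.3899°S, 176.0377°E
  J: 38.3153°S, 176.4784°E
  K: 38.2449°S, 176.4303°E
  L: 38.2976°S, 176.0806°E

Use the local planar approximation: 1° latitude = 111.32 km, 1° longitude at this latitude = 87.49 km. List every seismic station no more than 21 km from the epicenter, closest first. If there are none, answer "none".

Distances from 38.2639°S, 176.1520°E:
F: 24.7016 km
G: 39.0747 km
H: 46.0242 km
I: 17.2261 km
J: 29.1243 km
K: 24.4402 km
L: 7.2867 km
Threshold 21 km: L (7.2867 km), I (17.2261 km) are within range.

L, I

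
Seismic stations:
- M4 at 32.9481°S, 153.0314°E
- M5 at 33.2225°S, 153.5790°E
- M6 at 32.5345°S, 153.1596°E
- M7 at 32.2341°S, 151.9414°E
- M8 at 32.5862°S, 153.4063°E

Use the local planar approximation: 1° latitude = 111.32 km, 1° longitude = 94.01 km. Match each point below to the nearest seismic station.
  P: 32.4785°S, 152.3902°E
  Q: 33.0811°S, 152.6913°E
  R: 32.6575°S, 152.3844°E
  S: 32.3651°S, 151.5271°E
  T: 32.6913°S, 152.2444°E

P at 32.4785°S, 152.3902°E:
  M4: 79.7894 km
  M5: 139.1028 km
  M6: 72.5994 km
  M7: 50.2030 km
  M8: 96.2730 km
  → nearest: M7 (50.2030 km)
Q at 33.0811°S, 152.6913°E:
  M4: 35.2344 km
  M5: 84.9242 km
  M6: 75.1040 km
  M7: 117.7294 km
  M8: 86.9097 km
  → nearest: M4 (35.2344 km)
R at 32.6575°S, 152.3844°E:
  M4: 68.8920 km
  M5: 128.7173 km
  M6: 74.1517 km
  M7: 62.8962 km
  M8: 96.3961 km
  → nearest: M7 (62.8962 km)
S at 32.3651°S, 151.5271°E:
  M4: 155.6000 km
  M5: 215.2207 km
  M6: 154.6255 km
  M7: 41.5889 km
  M8: 178.3699 km
  → nearest: M7 (41.5889 km)
T at 32.6913°S, 152.2444°E:
  M4: 79.3166 km
  M5: 138.7025 km
  M6: 87.7907 km
  M7: 58.3245 km
  M8: 109.8550 km
  → nearest: M7 (58.3245 km)

P→M7; Q→M4; R→M7; S→M7; T→M7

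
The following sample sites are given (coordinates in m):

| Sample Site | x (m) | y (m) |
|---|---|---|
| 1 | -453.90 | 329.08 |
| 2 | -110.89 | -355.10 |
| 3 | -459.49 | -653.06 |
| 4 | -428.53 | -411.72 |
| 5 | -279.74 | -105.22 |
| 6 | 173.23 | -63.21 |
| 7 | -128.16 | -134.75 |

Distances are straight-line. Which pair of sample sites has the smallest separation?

Pairwise distances:
5–7: 154.43 m
2–7: 221.03 m
3–4: 243.32 m
2–5: 301.58 m
6–7: 309.76 m
2–4: 322.65 m
4–5: 340.71 m
2–6: 407.34 m
4–7: 408.58 m
5–6: 454.91 m
2–3: 458.59 m
1–5: 467.92 m
1–7: 566.78 m
3–5: 576.57 m
3–7: 615.16 m
4–6: 695.40 m
1–6: 739.72 m
1–4: 741.23 m
1–2: 765.35 m
3–6: 865.02 m
1–3: 982.16 m
Closest pair: 5–7 at 154.43 m.

5 and 7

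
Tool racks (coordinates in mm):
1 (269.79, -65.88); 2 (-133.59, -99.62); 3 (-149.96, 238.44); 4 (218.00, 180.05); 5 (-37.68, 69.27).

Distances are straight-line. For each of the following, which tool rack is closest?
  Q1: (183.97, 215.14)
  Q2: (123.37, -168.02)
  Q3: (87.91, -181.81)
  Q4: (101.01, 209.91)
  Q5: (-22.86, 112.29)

Q1→4; Q2→1; Q3→1; Q4→4; Q5→5

Q1 at (183.97, 215.14):
  1: 293.83 mm
  2: 447.12 mm
  3: 334.74 mm
  4: 48.88 mm
  5: 265.34 mm
  → nearest: 4 (48.88 mm)
Q2 at (123.37, -168.02):
  1: 178.53 mm
  2: 265.91 mm
  3: 489.82 mm
  4: 360.70 mm
  5: 286.78 mm
  → nearest: 1 (178.53 mm)
Q3 at (87.91, -181.81):
  1: 215.69 mm
  2: 236.26 mm
  3: 482.90 mm
  4: 384.53 mm
  5: 280.74 mm
  → nearest: 1 (215.69 mm)
Q4 at (101.01, 209.91):
  1: 323.34 mm
  2: 388.39 mm
  3: 252.59 mm
  4: 120.74 mm
  5: 197.52 mm
  → nearest: 4 (120.74 mm)
Q5 at (-22.86, 112.29):
  1: 342.62 mm
  2: 239.10 mm
  3: 179.08 mm
  4: 250.21 mm
  5: 45.50 mm
  → nearest: 5 (45.50 mm)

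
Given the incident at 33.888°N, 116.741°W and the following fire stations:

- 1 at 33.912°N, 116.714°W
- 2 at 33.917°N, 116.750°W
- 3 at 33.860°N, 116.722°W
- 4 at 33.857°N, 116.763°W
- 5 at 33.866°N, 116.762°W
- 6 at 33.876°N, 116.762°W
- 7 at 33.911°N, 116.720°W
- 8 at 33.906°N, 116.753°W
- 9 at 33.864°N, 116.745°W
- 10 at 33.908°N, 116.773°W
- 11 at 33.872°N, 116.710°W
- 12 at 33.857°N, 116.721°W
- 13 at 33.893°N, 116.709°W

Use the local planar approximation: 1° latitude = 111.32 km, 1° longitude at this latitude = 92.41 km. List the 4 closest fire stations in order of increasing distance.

Distances from 33.888°N, 116.741°W:
1: √((0.024·111.32)² + (0.027·92.41)²) = √(7.13787 + 6.22537) = 3.656 km
2: √((0.029·111.32)² + (-0.009·92.41)²) = √(10.42179 + 0.69171) = 3.334 km
3: √((-0.028·111.32)² + (0.019·92.41)²) = √(9.71544 + 3.08280) = 3.577 km
4: √((-0.031·111.32)² + (-0.022·92.41)²) = √(11.90885 + 4.13317) = 4.005 km
5: √((-0.022·111.32)² + (-0.021·92.41)²) = √(5.99780 + 3.76597) = 3.125 km
6: √((-0.012·111.32)² + (-0.021·92.41)²) = √(1.78447 + 3.76597) = 2.356 km
7: √((0.023·111.32)² + (0.021·92.41)²) = √(6.55544 + 3.76597) = 3.213 km
8: √((0.018·111.32)² + (-0.012·92.41)²) = √(4.01505 + 1.22970) = 2.290 km
9: √((-0.024·111.32)² + (-0.004·92.41)²) = √(7.13787 + 0.13663) = 2.697 km
10: √((0.020·111.32)² + (-0.032·92.41)²) = √(4.95686 + 8.74456) = 3.702 km
11: √((-0.016·111.32)² + (0.031·92.41)²) = √(3.17239 + 8.20656) = 3.373 km
12: √((-0.031·111.32)² + (0.020·92.41)²) = √(11.90885 + 3.41584) = 3.915 km
13: √((0.005·111.32)² + (0.032·92.41)²) = √(0.30980 + 8.74456) = 3.009 km
Sorted: 8 (2.290 km) < 6 (2.356 km) < 9 (2.697 km) < 13 (3.009 km) < 5 (3.125 km) < 7 (3.213 km) < …

8, 6, 9, 13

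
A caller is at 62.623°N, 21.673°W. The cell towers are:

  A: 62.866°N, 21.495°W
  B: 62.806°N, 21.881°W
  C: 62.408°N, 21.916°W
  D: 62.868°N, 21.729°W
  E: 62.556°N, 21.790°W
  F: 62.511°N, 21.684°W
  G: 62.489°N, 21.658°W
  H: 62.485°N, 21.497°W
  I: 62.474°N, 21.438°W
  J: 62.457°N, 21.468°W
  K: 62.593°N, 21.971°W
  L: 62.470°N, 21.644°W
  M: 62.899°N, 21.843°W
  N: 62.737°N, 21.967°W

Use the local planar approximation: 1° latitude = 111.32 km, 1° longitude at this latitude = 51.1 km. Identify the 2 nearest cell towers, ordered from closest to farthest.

E, F

Distances from 62.623°N, 21.673°W:
A: √((0.243·111.32)² + (0.178·51.1)²) = √(731.74362 + 82.73358) = 28.539 km
B: √((0.183·111.32)² + (-0.208·51.1)²) = √(415.00046 + 112.97139) = 22.978 km
C: √((-0.215·111.32)² + (-0.243·51.1)²) = √(572.82678 + 154.18934) = 26.963 km
D: √((0.245·111.32)² + (-0.056·51.1)²) = √(743.83835 + 8.18875) = 27.423 km
E: √((-0.067·111.32)² + (-0.117·51.1)²) = √(55.62833 + 35.74485) = 9.559 km
F: √((-0.112·111.32)² + (-0.011·51.1)²) = √(155.44703 + 0.31596) = 12.481 km
G: √((-0.134·111.32)² + (0.015·51.1)²) = √(222.51331 + 0.58752) = 14.937 km
H: √((-0.138·111.32)² + (0.176·51.1)²) = √(235.99596 + 80.88484) = 17.801 km
I: √((-0.149·111.32)² + (0.235·51.1)²) = √(275.11795 + 144.20407) = 20.477 km
J: √((-0.166·111.32)² + (0.205·51.1)²) = √(341.47788 + 109.73610) = 21.242 km
K: √((-0.030·111.32)² + (-0.298·51.1)²) = √(11.15293 + 231.88589) = 15.590 km
L: √((-0.153·111.32)² + (0.029·51.1)²) = √(290.08766 + 2.19603) = 17.096 km
M: √((0.276·111.32)² + (-0.170·51.1)²) = √(943.98384 + 75.46397) = 31.929 km
N: √((0.114·111.32)² + (-0.294·51.1)²) = √(161.04828 + 225.70255) = 19.666 km
Sorted: E (9.559 km) < F (12.481 km) < G (14.937 km) < K (15.590 km) < …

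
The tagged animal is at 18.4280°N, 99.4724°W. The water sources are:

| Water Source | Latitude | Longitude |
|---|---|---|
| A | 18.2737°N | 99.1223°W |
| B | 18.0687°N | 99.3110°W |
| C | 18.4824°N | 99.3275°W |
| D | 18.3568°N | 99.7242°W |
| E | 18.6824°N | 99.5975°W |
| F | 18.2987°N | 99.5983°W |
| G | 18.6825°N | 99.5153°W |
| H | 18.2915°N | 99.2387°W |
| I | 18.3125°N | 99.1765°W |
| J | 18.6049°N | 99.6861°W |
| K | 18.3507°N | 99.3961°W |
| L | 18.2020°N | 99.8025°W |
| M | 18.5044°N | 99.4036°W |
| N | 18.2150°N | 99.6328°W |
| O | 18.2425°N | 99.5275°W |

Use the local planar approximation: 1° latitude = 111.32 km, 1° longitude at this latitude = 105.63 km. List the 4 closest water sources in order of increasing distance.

M, K, C, F

Distances from 18.4280°N, 99.4724°W:
A: 40.7754 km
B: 43.4792 km
C: 16.4603 km
D: 27.7535 km
E: 31.2511 km
F: 19.5968 km
G: 28.6911 km
H: 28.9876 km
I: 33.7971 km
J: 29.9557 km
K: 11.7900 km
L: 42.9971 km
M: 11.1869 km
N: 29.1425 km
O: 21.4544 km
Sorted: M (11.1869 km) < K (11.7900 km) < C (16.4603 km) < F (19.5968 km) < O (21.4544 km) < D (27.7535 km) < …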